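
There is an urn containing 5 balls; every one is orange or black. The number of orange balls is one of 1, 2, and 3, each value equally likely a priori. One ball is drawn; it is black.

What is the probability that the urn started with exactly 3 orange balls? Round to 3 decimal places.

Under each hypothesis, the probability of this draw is: P(data | r = 1) = (4/5) = 4/5; P(data | r = 2) = (3/5) = 3/5; P(data | r = 3) = (2/5) = 2/5.
Multiplying each by its prior: 1/3 · 4/5 = 4/15, 1/3 · 3/5 = 1/5, 1/3 · 2/5 = 2/15; with total 3/5.
Hence P(r = 3 | data) = (2/15) / (3/5) = 2/9.

0.222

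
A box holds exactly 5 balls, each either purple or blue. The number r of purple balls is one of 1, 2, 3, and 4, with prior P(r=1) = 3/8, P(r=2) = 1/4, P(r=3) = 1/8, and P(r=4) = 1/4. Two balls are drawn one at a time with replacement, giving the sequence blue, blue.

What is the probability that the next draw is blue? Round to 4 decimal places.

0.7111

The likelihood of the observed sequence under each hypothesis: P(data | r = 1) = (4/5)(4/5) = 16/25; P(data | r = 2) = (3/5)(3/5) = 9/25; P(data | r = 3) = (2/5)(2/5) = 4/25; P(data | r = 4) = (1/5)(1/5) = 1/25.
Multiplying each by its prior: 3/8 · 16/25 = 6/25, 1/4 · 9/25 = 9/100, 1/8 · 4/25 = 1/50, 1/4 · 1/25 = 1/100; with total 9/25.
Dividing through by the total gives posterior P(r = 1 | data) = 2/3, P(r = 2 | data) = 1/4, P(r = 3 | data) = 1/18, P(r = 4 | data) = 1/36.
So P(blue next | data) = Σ P(blue next | H) P(H | data) = (4/5)(2/3) + (3/5)(1/4) + (2/5)(1/18) + (1/5)(1/36) = 32/45.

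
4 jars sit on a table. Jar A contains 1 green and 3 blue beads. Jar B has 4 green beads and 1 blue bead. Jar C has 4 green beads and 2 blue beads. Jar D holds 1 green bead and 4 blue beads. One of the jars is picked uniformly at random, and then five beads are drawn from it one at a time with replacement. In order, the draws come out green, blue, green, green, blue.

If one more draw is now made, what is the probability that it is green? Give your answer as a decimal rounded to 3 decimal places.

The likelihood of the observed sequence under each hypothesis: P(data | jar A) = (1/4)(3/4)(1/4)(1/4)(3/4) = 0.0087891; P(data | jar B) = (4/5)(1/5)(4/5)(4/5)(1/5) = 0.02048; P(data | jar C) = (4/6)(2/6)(4/6)(4/6)(2/6) = 0.032922; P(data | jar D) = (1/5)(4/5)(1/5)(1/5)(4/5) = 0.00512.
Multiplying each by its prior: 1/4 · 0.0087891 = 0.0021973, 1/4 · 0.02048 = 0.00512, 1/4 · 0.032922 = 0.0082305, 1/4 · 0.00512 = 0.00128; summing to 0.016828.
The posterior is then P(jar A | data) = 0.13057, P(jar B | data) = 0.30426, P(jar C | data) = 0.4891, P(jar D | data) = 0.076065.
So P(green next | data) = Σ P(green next | H) P(H | data) = (1/4)(0.13057) + (4/5)(0.30426) + (2/3)(0.4891) + (1/5)(0.076065) = 0.61733.

0.617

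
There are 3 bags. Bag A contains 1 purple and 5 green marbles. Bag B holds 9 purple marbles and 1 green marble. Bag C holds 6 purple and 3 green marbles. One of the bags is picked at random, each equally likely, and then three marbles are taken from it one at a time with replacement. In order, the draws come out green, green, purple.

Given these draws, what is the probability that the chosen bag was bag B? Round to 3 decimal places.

0.045

The likelihood of the observed sequence under each hypothesis: P(data | bag A) = (5/6)(5/6)(1/6) = 0.11574; P(data | bag B) = (1/10)(1/10)(9/10) = 0.009; P(data | bag C) = (3/9)(3/9)(6/9) = 0.074074.
The prior-weighted likelihoods are 1/3 · 0.11574 = 0.03858, 1/3 · 0.009 = 0.003, 1/3 · 0.074074 = 0.024691; summing to 0.066272.
By Bayes' rule, P(bag B | data) = (0.003) / (0.066272) = 0.045268.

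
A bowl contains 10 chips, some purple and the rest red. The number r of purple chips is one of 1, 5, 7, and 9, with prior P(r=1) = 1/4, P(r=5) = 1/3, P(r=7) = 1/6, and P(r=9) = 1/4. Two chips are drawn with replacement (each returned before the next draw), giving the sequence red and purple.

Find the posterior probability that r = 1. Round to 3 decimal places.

The likelihood of the observed sequence under each hypothesis: P(data | r = 1) = (9/10)(1/10) = 9/100; P(data | r = 5) = (5/10)(5/10) = 1/4; P(data | r = 7) = (3/10)(7/10) = 21/100; P(data | r = 9) = (1/10)(9/10) = 9/100.
The prior-weighted likelihoods are 1/4 · 9/100 = 9/400, 1/3 · 1/4 = 1/12, 1/6 · 21/100 = 7/200, 1/4 · 9/100 = 9/400; summing to 49/300.
So P(r = 1 | data) = (9/400) / (49/300) = 27/196.

0.138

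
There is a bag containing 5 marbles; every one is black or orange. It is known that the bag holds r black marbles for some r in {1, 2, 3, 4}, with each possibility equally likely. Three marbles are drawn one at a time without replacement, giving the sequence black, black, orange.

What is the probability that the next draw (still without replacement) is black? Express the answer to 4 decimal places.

Compute the likelihood of the observed sequence for each case: P(data | r = 1) = (1/5)(0/4) = 0; P(data | r = 2) = (2/5)(1/4)(3/3) = 1/10; P(data | r = 3) = (3/5)(2/4)(2/3) = 1/5; P(data | r = 4) = (4/5)(3/4)(1/3) = 1/5.
Multiplying each by its prior: 1/4 · 0 = 0, 1/4 · 1/10 = 1/40, 1/4 · 1/5 = 1/20, 1/4 · 1/5 = 1/20; summing to 1/8.
The posterior is then P(r = 1 | data) = 0, P(r = 2 | data) = 1/5, P(r = 3 | data) = 2/5, P(r = 4 | data) = 2/5.
The predictive probability is P(black next | data) = (0)(1/5) + (1/2)(2/5) + (1)(2/5) = 3/5.

0.6000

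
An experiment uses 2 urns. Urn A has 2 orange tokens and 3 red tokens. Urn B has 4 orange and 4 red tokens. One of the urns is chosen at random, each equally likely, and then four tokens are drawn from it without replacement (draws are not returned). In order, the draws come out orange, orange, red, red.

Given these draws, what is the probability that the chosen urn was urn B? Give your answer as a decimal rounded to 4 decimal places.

For each hypothesis, P(data | H) works out to: P(data | urn A) = (2/5)(1/4)(3/3)(2/2) = 1/10; P(data | urn B) = (4/8)(3/7)(4/6)(3/5) = 3/35.
Weighting by the prior gives 1/2 · 1/10 = 1/20, 1/2 · 3/35 = 3/70; summing to 13/140.
So P(urn B | data) = (3/70) / (13/140) = 6/13.

0.4615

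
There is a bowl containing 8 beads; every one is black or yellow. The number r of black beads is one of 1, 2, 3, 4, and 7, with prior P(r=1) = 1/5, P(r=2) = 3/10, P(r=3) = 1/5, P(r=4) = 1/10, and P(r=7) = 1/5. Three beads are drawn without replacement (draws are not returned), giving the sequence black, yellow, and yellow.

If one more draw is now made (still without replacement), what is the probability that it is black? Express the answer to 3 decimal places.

Under each hypothesis, the probability of the observed sequence is: P(data | r = 1) = (1/8)(7/7)(6/6) = 1/8; P(data | r = 2) = (2/8)(6/7)(5/6) = 5/28; P(data | r = 3) = (3/8)(5/7)(4/6) = 5/28; P(data | r = 4) = (4/8)(4/7)(3/6) = 1/7; P(data | r = 7) = (7/8)(1/7)(0/6) = 0.
Weighting by the prior gives 1/5 · 1/8 = 1/40, 3/10 · 5/28 = 3/56, 1/5 · 5/28 = 1/28, 1/10 · 1/7 = 1/70, 1/5 · 0 = 0; these sum to 9/70.
Normalising, the posterior is P(r = 1 | data) = 7/36, P(r = 2 | data) = 5/12, P(r = 3 | data) = 5/18, P(r = 4 | data) = 1/9, P(r = 7 | data) = 0.
So P(black next | data) = Σ P(black next | H) P(H | data) = (0)(7/36) + (1/5)(5/12) + (2/5)(5/18) + (3/5)(1/9) = 47/180.

0.261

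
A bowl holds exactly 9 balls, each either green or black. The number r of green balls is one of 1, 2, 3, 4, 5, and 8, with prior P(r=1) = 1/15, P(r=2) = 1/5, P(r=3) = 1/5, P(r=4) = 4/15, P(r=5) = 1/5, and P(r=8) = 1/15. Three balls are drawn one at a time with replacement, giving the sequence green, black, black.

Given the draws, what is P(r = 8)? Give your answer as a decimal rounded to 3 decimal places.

0.006

Under each hypothesis, the probability of the observed sequence is: P(data | r = 1) = (1/9)(8/9)(8/9) = 0.087791; P(data | r = 2) = (2/9)(7/9)(7/9) = 0.13443; P(data | r = 3) = (3/9)(6/9)(6/9) = 0.14815; P(data | r = 4) = (4/9)(5/9)(5/9) = 0.13717; P(data | r = 5) = (5/9)(4/9)(4/9) = 0.10974; P(data | r = 8) = (8/9)(1/9)(1/9) = 0.010974.
Multiplying each by its prior: 1/15 · 0.087791 = 0.0058528, 1/5 · 0.13443 = 0.026886, 1/5 · 0.14815 = 0.02963, 4/15 · 0.13717 = 0.03658, 1/5 · 0.10974 = 0.021948, 1/15 · 0.010974 = 0.0007316; summing to 0.12163.
Therefore the posterior P(r = 8 | data) = (0.0007316) / (0.12163) = 0.006015.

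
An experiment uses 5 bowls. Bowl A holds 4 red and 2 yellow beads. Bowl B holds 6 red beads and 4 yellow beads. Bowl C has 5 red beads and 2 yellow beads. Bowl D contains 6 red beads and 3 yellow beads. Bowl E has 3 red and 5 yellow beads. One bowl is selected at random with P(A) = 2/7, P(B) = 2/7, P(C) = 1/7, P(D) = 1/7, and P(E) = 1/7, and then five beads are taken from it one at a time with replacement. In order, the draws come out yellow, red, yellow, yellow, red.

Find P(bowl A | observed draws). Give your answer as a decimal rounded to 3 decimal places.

The likelihood of the observed sequence under each hypothesis: P(data | bowl A) = (2/6)(4/6)(2/6)(2/6)(4/6) = 0.016461; P(data | bowl B) = (4/10)(6/10)(4/10)(4/10)(6/10) = 0.02304; P(data | bowl C) = (2/7)(5/7)(2/7)(2/7)(5/7) = 0.0119; P(data | bowl D) = (3/9)(6/9)(3/9)(3/9)(6/9) = 0.016461; P(data | bowl E) = (5/8)(3/8)(5/8)(5/8)(3/8) = 0.034332.
The prior-weighted likelihoods are 2/7 · 0.016461 = 0.0047031, 2/7 · 0.02304 = 0.0065829, 1/7 · 0.0119 = 0.0017, 1/7 · 0.016461 = 0.0023516, 1/7 · 0.034332 = 0.0049046; with total 0.020242.
So P(bowl A | data) = (0.0047031) / (0.020242) = 0.23234.

0.232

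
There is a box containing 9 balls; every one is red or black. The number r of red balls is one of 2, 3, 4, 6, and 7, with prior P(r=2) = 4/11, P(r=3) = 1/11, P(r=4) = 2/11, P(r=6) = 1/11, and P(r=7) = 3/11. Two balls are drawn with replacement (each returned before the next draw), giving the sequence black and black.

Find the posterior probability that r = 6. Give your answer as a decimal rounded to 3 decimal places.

The likelihood of the observed sequence under each hypothesis: P(data | r = 2) = (7/9)(7/9) = 49/81; P(data | r = 3) = (6/9)(6/9) = 4/9; P(data | r = 4) = (5/9)(5/9) = 25/81; P(data | r = 6) = (3/9)(3/9) = 1/9; P(data | r = 7) = (2/9)(2/9) = 4/81.
Multiplying each by its prior: 4/11 · 49/81 = 196/891, 1/11 · 4/9 = 4/99, 2/11 · 25/81 = 50/891, 1/11 · 1/9 = 1/99, 3/11 · 4/81 = 4/297; these sum to 101/297.
Therefore the posterior P(r = 6 | data) = (1/99) / (101/297) = 3/101.

0.030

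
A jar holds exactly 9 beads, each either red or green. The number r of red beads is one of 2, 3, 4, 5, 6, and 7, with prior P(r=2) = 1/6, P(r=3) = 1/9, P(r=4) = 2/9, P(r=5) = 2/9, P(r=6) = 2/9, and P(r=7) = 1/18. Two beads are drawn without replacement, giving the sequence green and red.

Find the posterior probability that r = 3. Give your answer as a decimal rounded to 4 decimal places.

0.1111

Under each hypothesis, the probability of the observed sequence is: P(data | r = 2) = (7/9)(2/8) = 7/36; P(data | r = 3) = (6/9)(3/8) = 1/4; P(data | r = 4) = (5/9)(4/8) = 5/18; P(data | r = 5) = (4/9)(5/8) = 5/18; P(data | r = 6) = (3/9)(6/8) = 1/4; P(data | r = 7) = (2/9)(7/8) = 7/36.
Multiplying each by its prior: 1/6 · 7/36 = 7/216, 1/9 · 1/4 = 1/36, 2/9 · 5/18 = 5/81, 2/9 · 5/18 = 5/81, 2/9 · 1/4 = 1/18, 1/18 · 7/36 = 7/648; these sum to 1/4.
Hence P(r = 3 | data) = (1/36) / (1/4) = 1/9.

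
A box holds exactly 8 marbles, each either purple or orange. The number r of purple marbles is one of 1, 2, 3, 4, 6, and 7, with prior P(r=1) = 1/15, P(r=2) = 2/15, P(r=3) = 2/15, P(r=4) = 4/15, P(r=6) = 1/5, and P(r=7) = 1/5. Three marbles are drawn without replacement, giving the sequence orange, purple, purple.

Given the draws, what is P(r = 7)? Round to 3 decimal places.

Compute the likelihood of the observed sequence for each case: P(data | r = 1) = (7/8)(1/7)(0/6) = 0; P(data | r = 2) = (6/8)(2/7)(1/6) = 1/28; P(data | r = 3) = (5/8)(3/7)(2/6) = 5/56; P(data | r = 4) = (4/8)(4/7)(3/6) = 1/7; P(data | r = 6) = (2/8)(6/7)(5/6) = 5/28; P(data | r = 7) = (1/8)(7/7)(6/6) = 1/8.
The prior-weighted likelihoods are 1/15 · 0 = 0, 2/15 · 1/28 = 1/210, 2/15 · 5/56 = 1/84, 4/15 · 1/7 = 4/105, 1/5 · 5/28 = 1/28, 1/5 · 1/8 = 1/40; with total 97/840.
Hence P(r = 7 | data) = (1/40) / (97/840) = 21/97.

0.216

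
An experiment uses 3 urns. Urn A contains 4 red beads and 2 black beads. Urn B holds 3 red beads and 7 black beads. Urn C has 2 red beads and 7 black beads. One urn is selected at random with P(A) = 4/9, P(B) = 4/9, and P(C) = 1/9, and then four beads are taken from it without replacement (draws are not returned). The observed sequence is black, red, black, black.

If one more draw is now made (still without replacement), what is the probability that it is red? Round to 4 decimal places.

0.3043

The likelihood of the observed sequence under each hypothesis: P(data | urn A) = (2/6)(4/5)(1/4)(0/3) = 0; P(data | urn B) = (7/10)(3/9)(6/8)(5/7) = 1/8; P(data | urn C) = (7/9)(2/8)(6/7)(5/6) = 5/36.
Weighting by the prior gives 4/9 · 0 = 0, 4/9 · 1/8 = 1/18, 1/9 · 5/36 = 5/324; summing to 23/324.
Dividing through by the total gives posterior P(urn A | data) = 0, P(urn B | data) = 18/23, P(urn C | data) = 5/23.
The predictive probability is P(red next | data) = (1/3)(18/23) + (1/5)(5/23) = 7/23.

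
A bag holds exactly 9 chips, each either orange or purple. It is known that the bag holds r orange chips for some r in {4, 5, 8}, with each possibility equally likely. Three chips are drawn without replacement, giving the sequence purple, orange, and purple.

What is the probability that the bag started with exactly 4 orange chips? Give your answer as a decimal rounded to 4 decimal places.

0.5714

The likelihood of the observed sequence under each hypothesis: P(data | r = 4) = (5/9)(4/8)(4/7) = 10/63; P(data | r = 5) = (4/9)(5/8)(3/7) = 5/42; P(data | r = 8) = (1/9)(8/8)(0/7) = 0.
Multiplying each by its prior: 1/3 · 10/63 = 10/189, 1/3 · 5/42 = 5/126, 1/3 · 0 = 0; these sum to 5/54.
So P(r = 4 | data) = (10/189) / (5/54) = 4/7.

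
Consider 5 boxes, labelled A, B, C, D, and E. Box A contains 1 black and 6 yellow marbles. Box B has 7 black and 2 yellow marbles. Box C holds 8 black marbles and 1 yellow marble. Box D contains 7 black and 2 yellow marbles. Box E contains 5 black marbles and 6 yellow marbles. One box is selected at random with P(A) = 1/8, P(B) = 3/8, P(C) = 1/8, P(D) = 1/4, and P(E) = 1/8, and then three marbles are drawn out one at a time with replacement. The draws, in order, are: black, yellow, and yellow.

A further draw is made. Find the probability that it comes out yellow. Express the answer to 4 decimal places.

Compute the likelihood of the observed sequence for each case: P(data | box A) = (1/7)(6/7)(6/7) = 0.10496; P(data | box B) = (7/9)(2/9)(2/9) = 0.038409; P(data | box C) = (8/9)(1/9)(1/9) = 0.010974; P(data | box D) = (7/9)(2/9)(2/9) = 0.038409; P(data | box E) = (5/11)(6/11)(6/11) = 0.13524.
Weighting by the prior gives 1/8 · 0.10496 = 0.01312, 3/8 · 0.038409 = 0.014403, 1/8 · 0.010974 = 0.0013717, 1/4 · 0.038409 = 0.0096022, 1/8 · 0.13524 = 0.016905; these sum to 0.055401.
The posterior is then P(box A | data) = 0.23681, P(box B | data) = 0.25998, P(box C | data) = 0.02476, P(box D | data) = 0.17332, P(box E | data) = 0.30513.
So P(yellow next | data) = Σ P(yellow next | H) P(H | data) = (6/7)(0.23681) + (2/9)(0.25998) + (1/9)(0.02476) + (2/9)(0.17332) + (6/11)(0.30513) = 0.46845.

0.4685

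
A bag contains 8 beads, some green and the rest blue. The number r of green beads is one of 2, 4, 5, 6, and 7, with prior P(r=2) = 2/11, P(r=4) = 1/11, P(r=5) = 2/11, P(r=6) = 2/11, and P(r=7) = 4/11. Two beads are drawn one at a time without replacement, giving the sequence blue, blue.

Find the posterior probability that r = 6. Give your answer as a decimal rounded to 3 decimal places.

0.045

Under each hypothesis, the probability of the observed sequence is: P(data | r = 2) = (6/8)(5/7) = 15/28; P(data | r = 4) = (4/8)(3/7) = 3/14; P(data | r = 5) = (3/8)(2/7) = 3/28; P(data | r = 6) = (2/8)(1/7) = 1/28; P(data | r = 7) = (1/8)(0/7) = 0.
The prior-weighted likelihoods are 2/11 · 15/28 = 15/154, 1/11 · 3/14 = 3/154, 2/11 · 3/28 = 3/154, 2/11 · 1/28 = 1/154, 4/11 · 0 = 0; summing to 1/7.
So P(r = 6 | data) = (1/154) / (1/7) = 1/22.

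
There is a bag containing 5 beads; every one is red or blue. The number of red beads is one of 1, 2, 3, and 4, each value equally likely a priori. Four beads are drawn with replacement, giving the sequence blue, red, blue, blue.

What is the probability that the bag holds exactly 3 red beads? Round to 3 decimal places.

0.164

Compute the likelihood of the observed sequence for each case: P(data | r = 1) = (4/5)(1/5)(4/5)(4/5) = 0.1024; P(data | r = 2) = (3/5)(2/5)(3/5)(3/5) = 0.0864; P(data | r = 3) = (2/5)(3/5)(2/5)(2/5) = 0.0384; P(data | r = 4) = (1/5)(4/5)(1/5)(1/5) = 0.0064.
Weighting by the prior gives 1/4 · 0.1024 = 0.0256, 1/4 · 0.0864 = 0.0216, 1/4 · 0.0384 = 0.0096, 1/4 · 0.0064 = 0.0016; summing to 0.0584.
Therefore the posterior P(r = 3 | data) = (0.0096) / (0.0584) = 0.16438.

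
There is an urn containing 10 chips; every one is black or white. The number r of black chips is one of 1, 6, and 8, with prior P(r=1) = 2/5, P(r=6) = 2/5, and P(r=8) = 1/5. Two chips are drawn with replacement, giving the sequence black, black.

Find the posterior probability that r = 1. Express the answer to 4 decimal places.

Under each hypothesis, the probability of the observed sequence is: P(data | r = 1) = (1/10)(1/10) = 1/100; P(data | r = 6) = (6/10)(6/10) = 9/25; P(data | r = 8) = (8/10)(8/10) = 16/25.
The prior-weighted likelihoods are 2/5 · 1/100 = 1/250, 2/5 · 9/25 = 18/125, 1/5 · 16/25 = 16/125; with total 69/250.
By Bayes' rule, P(r = 1 | data) = (1/250) / (69/250) = 1/69.

0.0145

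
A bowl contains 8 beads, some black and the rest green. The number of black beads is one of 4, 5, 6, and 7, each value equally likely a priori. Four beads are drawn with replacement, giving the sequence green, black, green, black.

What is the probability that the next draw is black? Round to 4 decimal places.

0.6224

For each hypothesis, P(data | H) works out to: P(data | r = 4) = (4/8)(4/8)(4/8)(4/8) = 0.0625; P(data | r = 5) = (3/8)(5/8)(3/8)(5/8) = 0.054932; P(data | r = 6) = (2/8)(6/8)(2/8)(6/8) = 0.035156; P(data | r = 7) = (1/8)(7/8)(1/8)(7/8) = 0.011963.
The prior-weighted likelihoods are 1/4 · 0.0625 = 0.015625, 1/4 · 0.054932 = 0.013733, 1/4 · 0.035156 = 0.0087891, 1/4 · 0.011963 = 0.0029907; summing to 0.041138.
The posterior is then P(r = 4 | data) = 0.37982, P(r = 5 | data) = 0.33383, P(r = 6 | data) = 0.21365, P(r = 7 | data) = 0.0727.
So P(black next | data) = Σ P(black next | H) P(H | data) = (1/2)(0.37982) + (5/8)(0.33383) + (3/4)(0.21365) + (7/8)(0.0727) = 0.6224.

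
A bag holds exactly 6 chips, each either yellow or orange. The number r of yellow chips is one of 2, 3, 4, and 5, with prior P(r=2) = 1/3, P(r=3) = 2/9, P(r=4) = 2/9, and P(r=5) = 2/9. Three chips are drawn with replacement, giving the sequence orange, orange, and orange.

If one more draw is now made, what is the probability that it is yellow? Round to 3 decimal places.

0.391

Compute the likelihood of the observed sequence for each case: P(data | r = 2) = (4/6)(4/6)(4/6) = 8/27; P(data | r = 3) = (3/6)(3/6)(3/6) = 1/8; P(data | r = 4) = (2/6)(2/6)(2/6) = 1/27; P(data | r = 5) = (1/6)(1/6)(1/6) = 1/216.
Multiplying each by its prior: 1/3 · 8/27 = 8/81, 2/9 · 1/8 = 1/36, 2/9 · 1/27 = 2/243, 2/9 · 1/216 = 1/972; these sum to 11/81.
Dividing through by the total gives posterior P(r = 2 | data) = 8/11, P(r = 3 | data) = 9/44, P(r = 4 | data) = 2/33, P(r = 5 | data) = 1/132.
Averaging over the posterior, P(yellow next | data) = (1/3)(8/11) + (1/2)(9/44) + (2/3)(2/33) + (5/6)(1/132) = 155/396.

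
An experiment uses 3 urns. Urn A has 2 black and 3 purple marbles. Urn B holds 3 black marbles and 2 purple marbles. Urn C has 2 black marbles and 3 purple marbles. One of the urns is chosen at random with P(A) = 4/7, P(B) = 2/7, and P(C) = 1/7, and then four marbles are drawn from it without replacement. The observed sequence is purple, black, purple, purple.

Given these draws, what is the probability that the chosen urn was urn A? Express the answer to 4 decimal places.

0.8000

Under each hypothesis, the probability of the observed sequence is: P(data | urn A) = (3/5)(2/4)(2/3)(1/2) = 1/10; P(data | urn B) = (2/5)(3/4)(1/3)(0/2) = 0; P(data | urn C) = (3/5)(2/4)(2/3)(1/2) = 1/10.
The prior-weighted likelihoods are 4/7 · 1/10 = 2/35, 2/7 · 0 = 0, 1/7 · 1/10 = 1/70; summing to 1/14.
Hence P(urn A | data) = (2/35) / (1/14) = 4/5.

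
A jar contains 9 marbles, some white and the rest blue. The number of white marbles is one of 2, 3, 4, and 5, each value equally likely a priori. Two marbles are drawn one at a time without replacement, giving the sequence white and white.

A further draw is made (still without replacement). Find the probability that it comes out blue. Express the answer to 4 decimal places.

0.6786

For each hypothesis, P(data | H) works out to: P(data | r = 2) = (2/9)(1/8) = 1/36; P(data | r = 3) = (3/9)(2/8) = 1/12; P(data | r = 4) = (4/9)(3/8) = 1/6; P(data | r = 5) = (5/9)(4/8) = 5/18.
The prior-weighted likelihoods are 1/4 · 1/36 = 1/144, 1/4 · 1/12 = 1/48, 1/4 · 1/6 = 1/24, 1/4 · 5/18 = 5/72; summing to 5/36.
The posterior is then P(r = 2 | data) = 1/20, P(r = 3 | data) = 3/20, P(r = 4 | data) = 3/10, P(r = 5 | data) = 1/2.
So P(blue next | data) = Σ P(blue next | H) P(H | data) = (1)(1/20) + (6/7)(3/20) + (5/7)(3/10) + (4/7)(1/2) = 19/28.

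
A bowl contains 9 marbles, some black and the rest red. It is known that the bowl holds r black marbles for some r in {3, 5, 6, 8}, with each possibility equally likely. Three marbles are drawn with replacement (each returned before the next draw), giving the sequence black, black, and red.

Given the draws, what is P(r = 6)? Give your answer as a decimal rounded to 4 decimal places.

For each hypothesis, P(data | H) works out to: P(data | r = 3) = (3/9)(3/9)(6/9) = 0.074074; P(data | r = 5) = (5/9)(5/9)(4/9) = 0.13717; P(data | r = 6) = (6/9)(6/9)(3/9) = 0.14815; P(data | r = 8) = (8/9)(8/9)(1/9) = 0.087791.
Multiplying each by its prior: 1/4 · 0.074074 = 0.018519, 1/4 · 0.13717 = 0.034294, 1/4 · 0.14815 = 0.037037, 1/4 · 0.087791 = 0.021948; these sum to 0.1118.
By Bayes' rule, P(r = 6 | data) = (0.037037) / (0.1118) = 0.33129.

0.3313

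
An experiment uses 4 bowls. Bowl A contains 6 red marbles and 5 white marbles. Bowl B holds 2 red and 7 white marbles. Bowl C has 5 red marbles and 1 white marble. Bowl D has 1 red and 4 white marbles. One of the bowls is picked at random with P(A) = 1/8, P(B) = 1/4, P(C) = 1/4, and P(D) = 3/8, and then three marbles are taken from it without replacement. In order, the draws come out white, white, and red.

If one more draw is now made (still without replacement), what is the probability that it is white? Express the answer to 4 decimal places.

0.8755

Compute the likelihood of the observed sequence for each case: P(data | bowl A) = (5/11)(4/10)(6/9) = 4/33; P(data | bowl B) = (7/9)(6/8)(2/7) = 1/6; P(data | bowl C) = (1/6)(0/5) = 0; P(data | bowl D) = (4/5)(3/4)(1/3) = 1/5.
Multiplying each by its prior: 1/8 · 4/33 = 1/66, 1/4 · 1/6 = 1/24, 1/4 · 0 = 0, 3/8 · 1/5 = 3/40; with total 29/220.
Normalising, the posterior is P(bowl A | data) = 10/87, P(bowl B | data) = 55/174, P(bowl C | data) = 0, P(bowl D | data) = 33/58.
So P(white next | data) = Σ P(white next | H) P(H | data) = (3/8)(10/87) + (5/6)(55/174) + (1)(33/58) = 457/522.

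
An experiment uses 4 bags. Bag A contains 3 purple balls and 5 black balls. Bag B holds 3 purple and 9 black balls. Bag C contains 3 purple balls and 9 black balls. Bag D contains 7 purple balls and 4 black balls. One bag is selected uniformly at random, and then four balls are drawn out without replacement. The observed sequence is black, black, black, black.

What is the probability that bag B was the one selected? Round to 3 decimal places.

0.436

Compute the likelihood of the observed sequence for each case: P(data | bag A) = (5/8)(4/7)(3/6)(2/5) = 0.071429; P(data | bag B) = (9/12)(8/11)(7/10)(6/9) = 0.25455; P(data | bag C) = (9/12)(8/11)(7/10)(6/9) = 0.25455; P(data | bag D) = (4/11)(3/10)(2/9)(1/8) = 0.0030303.
Multiplying each by its prior: 1/4 · 0.071429 = 0.017857, 1/4 · 0.25455 = 0.063636, 1/4 · 0.25455 = 0.063636, 1/4 · 0.0030303 = 0.00075758; these sum to 0.14589.
Therefore the posterior P(bag B | data) = (0.063636) / (0.14589) = 0.4362.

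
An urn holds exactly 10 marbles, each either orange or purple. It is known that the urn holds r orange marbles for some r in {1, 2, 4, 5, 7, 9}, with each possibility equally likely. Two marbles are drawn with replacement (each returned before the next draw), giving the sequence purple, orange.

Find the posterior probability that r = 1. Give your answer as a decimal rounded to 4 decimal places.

0.0865

Compute the likelihood of the observed sequence for each case: P(data | r = 1) = (9/10)(1/10) = 9/100; P(data | r = 2) = (8/10)(2/10) = 4/25; P(data | r = 4) = (6/10)(4/10) = 6/25; P(data | r = 5) = (5/10)(5/10) = 1/4; P(data | r = 7) = (3/10)(7/10) = 21/100; P(data | r = 9) = (1/10)(9/10) = 9/100.
Multiplying each by its prior: 1/6 · 9/100 = 3/200, 1/6 · 4/25 = 2/75, 1/6 · 6/25 = 1/25, 1/6 · 1/4 = 1/24, 1/6 · 21/100 = 7/200, 1/6 · 9/100 = 3/200; these sum to 13/75.
Therefore the posterior P(r = 1 | data) = (3/200) / (13/75) = 9/104.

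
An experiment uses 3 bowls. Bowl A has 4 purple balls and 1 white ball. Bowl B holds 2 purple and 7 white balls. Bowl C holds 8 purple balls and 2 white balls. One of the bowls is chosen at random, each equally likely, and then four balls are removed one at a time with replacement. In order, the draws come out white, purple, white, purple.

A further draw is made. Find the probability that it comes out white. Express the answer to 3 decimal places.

For each hypothesis, P(data | H) works out to: P(data | bowl A) = (1/5)(4/5)(1/5)(4/5) = 0.0256; P(data | bowl B) = (7/9)(2/9)(7/9)(2/9) = 0.029873; P(data | bowl C) = (2/10)(8/10)(2/10)(8/10) = 0.0256.
The prior-weighted likelihoods are 1/3 · 0.0256 = 0.0085333, 1/3 · 0.029873 = 0.0099578, 1/3 · 0.0256 = 0.0085333; with total 0.027024.
Dividing through by the total gives posterior P(bowl A | data) = 0.31576, P(bowl B | data) = 0.36847, P(bowl C | data) = 0.31576.
Averaging over the posterior, P(white next | data) = (1/5)(0.31576) + (7/9)(0.36847) + (1/5)(0.31576) = 0.4129.

0.413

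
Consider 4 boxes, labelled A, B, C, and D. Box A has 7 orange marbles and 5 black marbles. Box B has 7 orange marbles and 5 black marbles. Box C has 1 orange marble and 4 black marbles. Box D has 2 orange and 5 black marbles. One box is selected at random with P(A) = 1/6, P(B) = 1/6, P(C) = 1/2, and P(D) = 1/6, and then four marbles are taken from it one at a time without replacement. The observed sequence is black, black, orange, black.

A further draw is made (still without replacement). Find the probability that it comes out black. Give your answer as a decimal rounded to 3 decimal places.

The likelihood of the observed sequence under each hypothesis: P(data | box A) = (5/12)(4/11)(7/10)(3/9) = 0.035354; P(data | box B) = (5/12)(4/11)(7/10)(3/9) = 0.035354; P(data | box C) = (4/5)(3/4)(1/3)(2/2) = 0.2; P(data | box D) = (5/7)(4/6)(2/5)(3/4) = 0.14286.
Weighting by the prior gives 1/6 · 0.035354 = 0.0058923, 1/6 · 0.035354 = 0.0058923, 1/2 · 0.2 = 0.1, 1/6 · 0.14286 = 0.02381; these sum to 0.13559.
Normalising, the posterior is P(box A | data) = 0.043455, P(box B | data) = 0.043455, P(box C | data) = 0.7375, P(box D | data) = 0.17559.
Averaging over the posterior, P(black next | data) = (1/4)(0.043455) + (1/4)(0.043455) + (1)(0.7375) + (2/3)(0.17559) = 0.87629.

0.876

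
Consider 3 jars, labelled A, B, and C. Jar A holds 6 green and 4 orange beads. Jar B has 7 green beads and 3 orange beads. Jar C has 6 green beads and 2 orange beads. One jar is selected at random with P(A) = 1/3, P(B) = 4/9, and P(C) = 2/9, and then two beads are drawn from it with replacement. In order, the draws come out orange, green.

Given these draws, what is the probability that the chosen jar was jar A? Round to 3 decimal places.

0.372

Compute the likelihood of the observed sequence for each case: P(data | jar A) = (4/10)(6/10) = 6/25; P(data | jar B) = (3/10)(7/10) = 21/100; P(data | jar C) = (2/8)(6/8) = 3/16.
The prior-weighted likelihoods are 1/3 · 6/25 = 2/25, 4/9 · 21/100 = 7/75, 2/9 · 3/16 = 1/24; summing to 43/200.
By Bayes' rule, P(jar A | data) = (2/25) / (43/200) = 16/43.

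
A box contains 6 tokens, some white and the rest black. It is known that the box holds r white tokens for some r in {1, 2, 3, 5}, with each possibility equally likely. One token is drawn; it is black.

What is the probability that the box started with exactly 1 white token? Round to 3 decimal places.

0.385

The likelihood of this draw under each hypothesis: P(data | r = 1) = (5/6) = 5/6; P(data | r = 2) = (4/6) = 2/3; P(data | r = 3) = (3/6) = 1/2; P(data | r = 5) = (1/6) = 1/6.
Weighting by the prior gives 1/4 · 5/6 = 5/24, 1/4 · 2/3 = 1/6, 1/4 · 1/2 = 1/8, 1/4 · 1/6 = 1/24; these sum to 13/24.
By Bayes' rule, P(r = 1 | data) = (5/24) / (13/24) = 5/13.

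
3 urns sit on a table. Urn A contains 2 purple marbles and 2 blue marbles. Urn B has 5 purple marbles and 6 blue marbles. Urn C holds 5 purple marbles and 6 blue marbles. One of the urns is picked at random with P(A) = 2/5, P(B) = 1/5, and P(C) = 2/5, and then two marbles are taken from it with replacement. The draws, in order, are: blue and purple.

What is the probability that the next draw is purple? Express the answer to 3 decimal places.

Under each hypothesis, the probability of the observed sequence is: P(data | urn A) = (2/4)(2/4) = 0.25; P(data | urn B) = (6/11)(5/11) = 0.24793; P(data | urn C) = (6/11)(5/11) = 0.24793.
Multiplying each by its prior: 2/5 · 0.25 = 0.1, 1/5 · 0.24793 = 0.049587, 2/5 · 0.24793 = 0.099174; summing to 0.24876.
Dividing through by the total gives posterior P(urn A | data) = 0.40199, P(urn B | data) = 0.19934, P(urn C | data) = 0.39867.
So P(purple next | data) = Σ P(purple next | H) P(H | data) = (1/2)(0.40199) + (5/11)(0.19934) + (5/11)(0.39867) = 0.47282.

0.473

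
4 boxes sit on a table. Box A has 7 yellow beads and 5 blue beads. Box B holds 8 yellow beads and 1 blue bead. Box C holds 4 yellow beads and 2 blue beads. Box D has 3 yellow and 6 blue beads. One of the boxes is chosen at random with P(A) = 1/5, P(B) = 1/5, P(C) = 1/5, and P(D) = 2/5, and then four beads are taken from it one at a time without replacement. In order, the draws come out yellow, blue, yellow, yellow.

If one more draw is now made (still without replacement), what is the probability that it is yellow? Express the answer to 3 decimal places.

Compute the likelihood of the observed sequence for each case: P(data | box A) = (7/12)(5/11)(6/10)(5/9) = 0.088384; P(data | box B) = (8/9)(1/8)(7/7)(6/6) = 0.11111; P(data | box C) = (4/6)(2/5)(3/4)(2/3) = 0.13333; P(data | box D) = (3/9)(6/8)(2/7)(1/6) = 0.011905.
The prior-weighted likelihoods are 1/5 · 0.088384 = 0.017677, 1/5 · 0.11111 = 0.022222, 1/5 · 0.13333 = 0.026667, 2/5 · 0.011905 = 0.0047619; summing to 0.071328.
Dividing through by the total gives posterior P(box A | data) = 0.24783, P(box B | data) = 0.31155, P(box C | data) = 0.37386, P(box D | data) = 0.066761.
The predictive probability is P(yellow next | data) = (1/2)(0.24783) + (1)(0.31155) + (1/2)(0.37386) + (0)(0.066761) = 0.6224.

0.622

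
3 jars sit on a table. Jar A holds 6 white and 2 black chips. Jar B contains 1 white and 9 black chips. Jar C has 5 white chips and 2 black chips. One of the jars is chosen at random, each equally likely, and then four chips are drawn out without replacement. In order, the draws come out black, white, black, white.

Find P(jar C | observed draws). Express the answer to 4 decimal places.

0.5714

Under each hypothesis, the probability of the observed sequence is: P(data | jar A) = (2/8)(6/7)(1/6)(5/5) = 1/28; P(data | jar B) = (9/10)(1/9)(8/8)(0/7) = 0; P(data | jar C) = (2/7)(5/6)(1/5)(4/4) = 1/21.
Weighting by the prior gives 1/3 · 1/28 = 1/84, 1/3 · 0 = 0, 1/3 · 1/21 = 1/63; these sum to 1/36.
Therefore the posterior P(jar C | data) = (1/63) / (1/36) = 4/7.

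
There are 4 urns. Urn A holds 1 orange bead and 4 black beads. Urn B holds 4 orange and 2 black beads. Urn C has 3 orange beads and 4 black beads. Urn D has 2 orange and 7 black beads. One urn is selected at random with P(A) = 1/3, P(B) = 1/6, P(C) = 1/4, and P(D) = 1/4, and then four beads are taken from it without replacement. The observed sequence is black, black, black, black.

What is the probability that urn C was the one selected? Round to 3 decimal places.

0.050

Under each hypothesis, the probability of the observed sequence is: P(data | urn A) = (4/5)(3/4)(2/3)(1/2) = 0.2; P(data | urn B) = (2/6)(1/5)(0/4) = 0; P(data | urn C) = (4/7)(3/6)(2/5)(1/4) = 0.028571; P(data | urn D) = (7/9)(6/8)(5/7)(4/6) = 0.27778.
The prior-weighted likelihoods are 1/3 · 0.2 = 0.066667, 1/6 · 0 = 0, 1/4 · 0.028571 = 0.0071429, 1/4 · 0.27778 = 0.069444; with total 0.14325.
By Bayes' rule, P(urn C | data) = (0.0071429) / (0.14325) = 0.049861.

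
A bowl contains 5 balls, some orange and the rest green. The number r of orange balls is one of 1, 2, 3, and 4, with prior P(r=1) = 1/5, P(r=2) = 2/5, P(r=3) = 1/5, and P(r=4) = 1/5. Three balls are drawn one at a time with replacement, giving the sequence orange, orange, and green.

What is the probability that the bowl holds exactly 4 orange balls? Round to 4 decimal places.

0.2581

The likelihood of the observed sequence under each hypothesis: P(data | r = 1) = (1/5)(1/5)(4/5) = 4/125; P(data | r = 2) = (2/5)(2/5)(3/5) = 12/125; P(data | r = 3) = (3/5)(3/5)(2/5) = 18/125; P(data | r = 4) = (4/5)(4/5)(1/5) = 16/125.
Weighting by the prior gives 1/5 · 4/125 = 4/625, 2/5 · 12/125 = 24/625, 1/5 · 18/125 = 18/625, 1/5 · 16/125 = 16/625; with total 62/625.
By Bayes' rule, P(r = 4 | data) = (16/625) / (62/625) = 8/31.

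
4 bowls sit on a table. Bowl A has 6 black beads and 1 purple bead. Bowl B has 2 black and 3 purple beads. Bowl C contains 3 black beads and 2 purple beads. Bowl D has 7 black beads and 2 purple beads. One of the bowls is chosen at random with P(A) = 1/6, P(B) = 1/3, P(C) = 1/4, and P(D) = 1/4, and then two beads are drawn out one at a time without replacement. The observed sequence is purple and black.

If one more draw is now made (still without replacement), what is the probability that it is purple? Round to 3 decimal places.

For each hypothesis, P(data | H) works out to: P(data | bowl A) = (1/7)(6/6) = 0.14286; P(data | bowl B) = (3/5)(2/4) = 0.3; P(data | bowl C) = (2/5)(3/4) = 0.3; P(data | bowl D) = (2/9)(7/8) = 0.19444.
Multiplying each by its prior: 1/6 · 0.14286 = 0.02381, 1/3 · 0.3 = 0.1, 1/4 · 0.3 = 0.075, 1/4 · 0.19444 = 0.048611; with total 0.24742.
The posterior is then P(bowl A | data) = 0.096231, P(bowl B | data) = 0.40417, P(bowl C | data) = 0.30313, P(bowl D | data) = 0.19647.
Averaging over the posterior, P(purple next | data) = (0)(0.096231) + (2/3)(0.40417) + (1/3)(0.30313) + (1/7)(0.19647) = 0.39856.

0.399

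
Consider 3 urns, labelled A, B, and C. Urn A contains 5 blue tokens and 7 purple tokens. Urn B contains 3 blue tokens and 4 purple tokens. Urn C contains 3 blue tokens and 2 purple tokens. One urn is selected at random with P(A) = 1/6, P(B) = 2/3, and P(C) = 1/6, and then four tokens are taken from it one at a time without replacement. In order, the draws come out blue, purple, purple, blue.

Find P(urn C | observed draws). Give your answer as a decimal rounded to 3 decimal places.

The likelihood of the observed sequence under each hypothesis: P(data | urn A) = (5/12)(7/11)(6/10)(4/9) = 0.070707; P(data | urn B) = (3/7)(4/6)(3/5)(2/4) = 0.085714; P(data | urn C) = (3/5)(2/4)(1/3)(2/2) = 0.1.
Weighting by the prior gives 1/6 · 0.070707 = 0.011785, 2/3 · 0.085714 = 0.057143, 1/6 · 0.1 = 0.016667; summing to 0.085594.
Hence P(urn C | data) = (0.016667) / (0.085594) = 0.19472.

0.195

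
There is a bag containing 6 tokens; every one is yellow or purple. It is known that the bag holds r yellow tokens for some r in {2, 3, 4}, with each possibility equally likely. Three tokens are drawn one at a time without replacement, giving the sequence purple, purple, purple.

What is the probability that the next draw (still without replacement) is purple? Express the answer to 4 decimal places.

0.2667

Compute the likelihood of the observed sequence for each case: P(data | r = 2) = (4/6)(3/5)(2/4) = 1/5; P(data | r = 3) = (3/6)(2/5)(1/4) = 1/20; P(data | r = 4) = (2/6)(1/5)(0/4) = 0.
Weighting by the prior gives 1/3 · 1/5 = 1/15, 1/3 · 1/20 = 1/60, 1/3 · 0 = 0; summing to 1/12.
Normalising, the posterior is P(r = 2 | data) = 4/5, P(r = 3 | data) = 1/5, P(r = 4 | data) = 0.
The predictive probability is P(purple next | data) = (1/3)(4/5) + (0)(1/5) = 4/15.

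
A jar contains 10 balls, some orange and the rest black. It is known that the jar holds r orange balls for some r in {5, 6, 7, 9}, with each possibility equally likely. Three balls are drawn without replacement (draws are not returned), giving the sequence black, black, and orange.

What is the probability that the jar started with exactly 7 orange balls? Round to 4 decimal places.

For each hypothesis, P(data | H) works out to: P(data | r = 5) = (5/10)(4/9)(5/8) = 0.13889; P(data | r = 6) = (4/10)(3/9)(6/8) = 0.1; P(data | r = 7) = (3/10)(2/9)(7/8) = 0.058333; P(data | r = 9) = (1/10)(0/9) = 0.
The prior-weighted likelihoods are 1/4 · 0.13889 = 0.034722, 1/4 · 0.1 = 0.025, 1/4 · 0.058333 = 0.014583, 1/4 · 0 = 0; summing to 0.074306.
So P(r = 7 | data) = (0.014583) / (0.074306) = 0.19626.

0.1963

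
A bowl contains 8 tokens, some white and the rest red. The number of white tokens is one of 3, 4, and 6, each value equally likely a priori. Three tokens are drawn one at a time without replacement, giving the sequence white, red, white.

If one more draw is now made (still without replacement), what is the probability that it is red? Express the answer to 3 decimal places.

0.470

For each hypothesis, P(data | H) works out to: P(data | r = 3) = (3/8)(5/7)(2/6) = 5/56; P(data | r = 4) = (4/8)(4/7)(3/6) = 1/7; P(data | r = 6) = (6/8)(2/7)(5/6) = 5/28.
Multiplying each by its prior: 1/3 · 5/56 = 5/168, 1/3 · 1/7 = 1/21, 1/3 · 5/28 = 5/84; summing to 23/168.
The posterior is then P(r = 3 | data) = 5/23, P(r = 4 | data) = 8/23, P(r = 6 | data) = 10/23.
So P(red next | data) = Σ P(red next | H) P(H | data) = (4/5)(5/23) + (3/5)(8/23) + (1/5)(10/23) = 54/115.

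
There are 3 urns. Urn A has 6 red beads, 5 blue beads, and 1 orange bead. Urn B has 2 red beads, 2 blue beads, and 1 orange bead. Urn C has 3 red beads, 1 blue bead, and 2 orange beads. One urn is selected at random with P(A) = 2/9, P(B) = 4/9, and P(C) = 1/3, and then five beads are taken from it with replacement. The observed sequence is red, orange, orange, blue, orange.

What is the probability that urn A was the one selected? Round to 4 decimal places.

The likelihood of the observed sequence under each hypothesis: P(data | urn A) = (6/12)(1/12)(1/12)(5/12)(1/12) = 0.00012056; P(data | urn B) = (2/5)(1/5)(1/5)(2/5)(1/5) = 0.00128; P(data | urn C) = (3/6)(2/6)(2/6)(1/6)(2/6) = 0.0030864.
Multiplying each by its prior: 2/9 · 0.00012056 = 2.6792e-05, 4/9 · 0.00128 = 0.00056889, 1/3 · 0.0030864 = 0.0010288; summing to 0.0016245.
Therefore the posterior P(urn A | data) = (2.6792e-05) / (0.0016245) = 0.016492.

0.0165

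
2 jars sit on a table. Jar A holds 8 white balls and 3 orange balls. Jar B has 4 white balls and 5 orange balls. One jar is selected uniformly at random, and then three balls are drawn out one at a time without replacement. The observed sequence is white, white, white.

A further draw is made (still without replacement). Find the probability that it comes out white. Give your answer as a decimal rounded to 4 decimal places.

0.5686

For each hypothesis, P(data | H) works out to: P(data | jar A) = (8/11)(7/10)(6/9) = 56/165; P(data | jar B) = (4/9)(3/8)(2/7) = 1/21.
Weighting by the prior gives 1/2 · 56/165 = 28/165, 1/2 · 1/21 = 1/42; these sum to 149/770.
The posterior is then P(jar A | data) = 0.87696, P(jar B | data) = 0.12304.
So P(white next | data) = Σ P(white next | H) P(H | data) = (5/8)(0.87696) + (1/6)(0.12304) = 0.56861.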